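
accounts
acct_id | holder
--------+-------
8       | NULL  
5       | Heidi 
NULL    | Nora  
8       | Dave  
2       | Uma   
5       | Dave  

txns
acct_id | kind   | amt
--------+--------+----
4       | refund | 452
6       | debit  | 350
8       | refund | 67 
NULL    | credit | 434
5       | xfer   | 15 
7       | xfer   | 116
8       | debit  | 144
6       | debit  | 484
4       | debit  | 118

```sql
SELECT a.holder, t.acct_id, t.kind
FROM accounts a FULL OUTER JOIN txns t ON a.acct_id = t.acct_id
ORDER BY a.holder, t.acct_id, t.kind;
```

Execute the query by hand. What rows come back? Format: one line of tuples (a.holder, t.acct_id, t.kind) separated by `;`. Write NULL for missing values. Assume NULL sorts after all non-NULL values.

FULL OUTER JOIN keeps every row from both sides; unmatched rows get NULL for the other side's columns.
Matching on a.acct_id = t.acct_id. A NULL in a compared column never satisfies the condition.
- a (acct_id=8) pairs with 2 row(s) of t.
- a (acct_id=5) pairs with 1 row(s) of t.
- a (acct_id=NULL) has no partner → padded with NULL.
- a (acct_id=8) pairs with 2 row(s) of t.
- a (acct_id=2) has no partner → padded with NULL.
- a (acct_id=5) pairs with 1 row(s) of t.
- 6 row(s) from t found no a partner → padded with NULL.

(Dave, 5, xfer); (Dave, 8, debit); (Dave, 8, refund); (Heidi, 5, xfer); (Nora, NULL, NULL); (Uma, NULL, NULL); (NULL, 4, debit); (NULL, 4, refund); (NULL, 6, debit); (NULL, 6, debit); (NULL, 7, xfer); (NULL, 8, debit); (NULL, 8, refund); (NULL, NULL, credit)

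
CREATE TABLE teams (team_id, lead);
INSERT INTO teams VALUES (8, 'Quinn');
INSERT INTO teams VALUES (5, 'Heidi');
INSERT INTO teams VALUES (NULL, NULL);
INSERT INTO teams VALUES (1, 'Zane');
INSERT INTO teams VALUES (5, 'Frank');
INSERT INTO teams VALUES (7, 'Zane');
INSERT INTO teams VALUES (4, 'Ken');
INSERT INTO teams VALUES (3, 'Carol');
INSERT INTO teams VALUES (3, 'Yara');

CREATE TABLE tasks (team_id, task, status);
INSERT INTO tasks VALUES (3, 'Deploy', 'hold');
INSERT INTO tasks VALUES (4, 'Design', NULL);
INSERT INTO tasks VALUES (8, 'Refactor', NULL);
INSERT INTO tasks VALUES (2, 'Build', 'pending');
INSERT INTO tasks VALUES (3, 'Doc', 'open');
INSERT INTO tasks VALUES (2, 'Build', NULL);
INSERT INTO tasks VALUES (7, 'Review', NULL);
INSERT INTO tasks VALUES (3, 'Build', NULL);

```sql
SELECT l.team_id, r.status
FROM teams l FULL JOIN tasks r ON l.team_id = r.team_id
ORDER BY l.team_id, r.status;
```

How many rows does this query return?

FULL OUTER JOIN keeps every row from both sides; unmatched rows get NULL for the other side's columns.
Matching on l.team_id = r.team_id. A NULL in a compared column never satisfies the condition.
- l row (team_id=8): matches 1 r row(s) → 1 output row(s).
- l row (team_id=5): no match → kept, r columns NULL.
- l row (team_id=NULL): no match → kept, r columns NULL.
- l row (team_id=1): no match → kept, r columns NULL.
- l row (team_id=5): no match → kept, r columns NULL.
- l row (team_id=7): matches 1 r row(s) → 1 output row(s).
- l row (team_id=4): matches 1 r row(s) → 1 output row(s).
- l row (team_id=3): matches 3 r row(s) → 3 output row(s).
- l row (team_id=3): matches 3 r row(s) → 3 output row(s).
- plus 2 unmatched r row(s), each kept with NULL l columns.
Total: 9 matched + 6 padded = 15 rows.

15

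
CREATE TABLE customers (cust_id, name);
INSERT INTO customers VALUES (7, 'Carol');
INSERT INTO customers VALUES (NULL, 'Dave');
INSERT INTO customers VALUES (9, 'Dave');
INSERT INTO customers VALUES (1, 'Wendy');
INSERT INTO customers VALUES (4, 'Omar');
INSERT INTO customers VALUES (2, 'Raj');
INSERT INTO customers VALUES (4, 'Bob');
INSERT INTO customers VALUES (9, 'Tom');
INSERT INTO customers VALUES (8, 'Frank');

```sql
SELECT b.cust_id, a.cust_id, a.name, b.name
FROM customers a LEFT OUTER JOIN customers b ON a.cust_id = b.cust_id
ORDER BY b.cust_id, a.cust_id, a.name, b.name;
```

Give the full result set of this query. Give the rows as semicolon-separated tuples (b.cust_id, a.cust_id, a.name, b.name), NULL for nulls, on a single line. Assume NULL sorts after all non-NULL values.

LEFT JOIN keeps every row from `customers a`; unmatched rows get NULL for `customers b`'s columns.
Matching on a.cust_id = b.cust_id. A NULL in a compared column never satisfies the condition.
- a row (cust_id=7): matches 1 b row(s) → 1 output row(s).
- a row (cust_id=NULL): no match → kept, b columns NULL.
- a row (cust_id=9): matches 2 b row(s) → 2 output row(s).
- a row (cust_id=1): matches 1 b row(s) → 1 output row(s).
- a row (cust_id=4): matches 2 b row(s) → 2 output row(s).
- a row (cust_id=2): matches 1 b row(s) → 1 output row(s).
- a row (cust_id=4): matches 2 b row(s) → 2 output row(s).
- a row (cust_id=9): matches 2 b row(s) → 2 output row(s).
- a row (cust_id=8): matches 1 b row(s) → 1 output row(s).

(1, 1, Wendy, Wendy); (2, 2, Raj, Raj); (4, 4, Bob, Bob); (4, 4, Bob, Omar); (4, 4, Omar, Bob); (4, 4, Omar, Omar); (7, 7, Carol, Carol); (8, 8, Frank, Frank); (9, 9, Dave, Dave); (9, 9, Dave, Tom); (9, 9, Tom, Dave); (9, 9, Tom, Tom); (NULL, NULL, Dave, NULL)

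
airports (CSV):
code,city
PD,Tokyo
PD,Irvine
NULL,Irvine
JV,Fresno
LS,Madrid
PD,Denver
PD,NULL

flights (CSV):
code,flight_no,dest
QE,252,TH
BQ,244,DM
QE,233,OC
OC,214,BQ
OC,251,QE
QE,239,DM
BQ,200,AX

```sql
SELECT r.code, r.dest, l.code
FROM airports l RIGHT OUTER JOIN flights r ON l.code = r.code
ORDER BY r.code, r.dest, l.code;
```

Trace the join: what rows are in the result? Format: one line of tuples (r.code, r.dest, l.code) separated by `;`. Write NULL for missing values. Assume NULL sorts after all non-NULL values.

(BQ, AX, NULL); (BQ, DM, NULL); (OC, BQ, NULL); (OC, QE, NULL); (QE, DM, NULL); (QE, OC, NULL); (QE, TH, NULL)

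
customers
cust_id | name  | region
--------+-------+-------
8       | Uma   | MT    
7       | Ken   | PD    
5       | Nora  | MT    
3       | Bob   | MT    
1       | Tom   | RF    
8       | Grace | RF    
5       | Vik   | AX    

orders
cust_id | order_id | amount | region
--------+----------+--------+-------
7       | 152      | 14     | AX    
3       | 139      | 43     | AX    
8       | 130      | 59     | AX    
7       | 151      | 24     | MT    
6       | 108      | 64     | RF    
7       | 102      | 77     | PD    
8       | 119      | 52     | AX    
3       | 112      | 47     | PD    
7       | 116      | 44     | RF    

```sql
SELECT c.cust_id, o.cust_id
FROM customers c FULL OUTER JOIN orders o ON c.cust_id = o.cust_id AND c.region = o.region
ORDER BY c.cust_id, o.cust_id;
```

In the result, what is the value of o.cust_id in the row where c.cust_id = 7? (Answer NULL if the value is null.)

7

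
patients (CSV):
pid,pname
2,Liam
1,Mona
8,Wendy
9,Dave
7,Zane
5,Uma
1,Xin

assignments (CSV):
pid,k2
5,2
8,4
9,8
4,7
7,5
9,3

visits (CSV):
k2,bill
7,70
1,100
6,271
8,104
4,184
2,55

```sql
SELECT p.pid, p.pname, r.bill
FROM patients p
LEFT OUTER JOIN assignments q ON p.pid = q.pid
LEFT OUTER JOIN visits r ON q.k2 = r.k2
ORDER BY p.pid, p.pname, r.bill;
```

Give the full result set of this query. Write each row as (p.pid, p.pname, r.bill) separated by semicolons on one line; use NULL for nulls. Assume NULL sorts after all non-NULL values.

(1, Mona, NULL); (1, Xin, NULL); (2, Liam, NULL); (5, Uma, 55); (7, Zane, NULL); (8, Wendy, 184); (9, Dave, 104); (9, Dave, NULL)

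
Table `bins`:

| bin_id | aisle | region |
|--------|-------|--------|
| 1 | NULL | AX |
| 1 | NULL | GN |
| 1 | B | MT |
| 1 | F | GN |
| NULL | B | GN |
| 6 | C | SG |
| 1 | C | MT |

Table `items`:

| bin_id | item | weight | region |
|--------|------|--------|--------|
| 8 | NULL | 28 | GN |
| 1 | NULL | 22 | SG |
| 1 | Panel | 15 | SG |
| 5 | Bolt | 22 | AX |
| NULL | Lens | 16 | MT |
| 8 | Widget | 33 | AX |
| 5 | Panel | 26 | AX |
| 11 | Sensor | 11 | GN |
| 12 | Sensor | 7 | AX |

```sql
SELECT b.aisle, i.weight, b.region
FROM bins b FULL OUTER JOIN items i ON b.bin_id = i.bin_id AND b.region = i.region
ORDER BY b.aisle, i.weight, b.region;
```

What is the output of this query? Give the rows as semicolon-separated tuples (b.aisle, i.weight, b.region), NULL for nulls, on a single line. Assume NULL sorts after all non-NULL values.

FULL OUTER JOIN keeps every row from both sides; unmatched rows get NULL for the other side's columns.
Matching on b.bin_id = i.bin_id AND b.region = i.region. A NULL in a compared column never satisfies the condition.
- bin_id=1, region=AX: no i row matches, row kept with i columns NULL.
- bin_id=1, region=GN: no i row matches, row kept with i columns NULL.
- bin_id=1, region=MT: no i row matches, row kept with i columns NULL.
- bin_id=1, region=GN: no i row matches, row kept with i columns NULL.
- bin_id=NULL, region=GN: no i row matches, row kept with i columns NULL.
- bin_id=6, region=SG: no i row matches, row kept with i columns NULL.
- bin_id=1, region=MT: no i row matches, row kept with i columns NULL.
- plus 9 unmatched i row(s), each kept with NULL b columns.

(B, NULL, GN); (B, NULL, MT); (C, NULL, MT); (C, NULL, SG); (F, NULL, GN); (NULL, 7, NULL); (NULL, 11, NULL); (NULL, 15, NULL); (NULL, 16, NULL); (NULL, 22, NULL); (NULL, 22, NULL); (NULL, 26, NULL); (NULL, 28, NULL); (NULL, 33, NULL); (NULL, NULL, AX); (NULL, NULL, GN)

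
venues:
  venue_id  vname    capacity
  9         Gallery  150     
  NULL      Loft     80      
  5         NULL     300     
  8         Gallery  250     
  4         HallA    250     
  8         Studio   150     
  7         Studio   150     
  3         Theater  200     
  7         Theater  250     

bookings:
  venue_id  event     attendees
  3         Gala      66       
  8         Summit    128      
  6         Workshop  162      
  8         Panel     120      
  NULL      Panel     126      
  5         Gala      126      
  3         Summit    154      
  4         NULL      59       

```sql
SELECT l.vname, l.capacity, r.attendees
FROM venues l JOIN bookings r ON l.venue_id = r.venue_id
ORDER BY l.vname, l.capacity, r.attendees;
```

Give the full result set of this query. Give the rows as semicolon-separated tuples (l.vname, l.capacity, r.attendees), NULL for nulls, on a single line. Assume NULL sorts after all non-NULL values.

INNER JOIN keeps only pairs where the ON condition holds.
Matching on l.venue_id = r.venue_id. A NULL in a compared column never satisfies the condition.
Matched pairs: 8.

(Gallery, 250, 120); (Gallery, 250, 128); (HallA, 250, 59); (Studio, 150, 120); (Studio, 150, 128); (Theater, 200, 66); (Theater, 200, 154); (NULL, 300, 126)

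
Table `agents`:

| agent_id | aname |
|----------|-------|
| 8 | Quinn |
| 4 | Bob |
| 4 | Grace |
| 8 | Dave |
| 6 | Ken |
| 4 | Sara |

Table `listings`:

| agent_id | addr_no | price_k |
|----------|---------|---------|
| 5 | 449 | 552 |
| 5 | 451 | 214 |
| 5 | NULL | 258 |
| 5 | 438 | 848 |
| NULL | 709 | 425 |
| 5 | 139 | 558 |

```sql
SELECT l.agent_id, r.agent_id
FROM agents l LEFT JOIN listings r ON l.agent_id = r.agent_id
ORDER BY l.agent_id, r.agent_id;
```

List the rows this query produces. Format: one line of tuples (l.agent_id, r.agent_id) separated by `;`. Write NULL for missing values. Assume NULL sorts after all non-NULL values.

(4, NULL); (4, NULL); (4, NULL); (6, NULL); (8, NULL); (8, NULL)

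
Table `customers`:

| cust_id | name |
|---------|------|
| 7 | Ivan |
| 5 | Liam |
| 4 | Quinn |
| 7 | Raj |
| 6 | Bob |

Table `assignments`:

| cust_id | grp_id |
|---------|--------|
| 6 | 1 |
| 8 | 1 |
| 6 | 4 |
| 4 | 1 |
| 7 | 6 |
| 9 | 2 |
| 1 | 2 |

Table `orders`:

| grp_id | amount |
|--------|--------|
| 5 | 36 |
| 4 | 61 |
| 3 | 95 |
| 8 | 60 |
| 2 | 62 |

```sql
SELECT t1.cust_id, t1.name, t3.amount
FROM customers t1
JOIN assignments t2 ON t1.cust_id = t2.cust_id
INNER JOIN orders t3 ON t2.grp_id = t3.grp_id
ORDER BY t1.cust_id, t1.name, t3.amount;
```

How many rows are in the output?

1

Joins associate left-to-right: customers INNER JOIN assignments on cust_id gives 5 intermediate row(s).
Then INNER JOIN `orders t3` on grp_id: keep only rows whose t2.grp_id appears in t3.
Result: 1 row(s).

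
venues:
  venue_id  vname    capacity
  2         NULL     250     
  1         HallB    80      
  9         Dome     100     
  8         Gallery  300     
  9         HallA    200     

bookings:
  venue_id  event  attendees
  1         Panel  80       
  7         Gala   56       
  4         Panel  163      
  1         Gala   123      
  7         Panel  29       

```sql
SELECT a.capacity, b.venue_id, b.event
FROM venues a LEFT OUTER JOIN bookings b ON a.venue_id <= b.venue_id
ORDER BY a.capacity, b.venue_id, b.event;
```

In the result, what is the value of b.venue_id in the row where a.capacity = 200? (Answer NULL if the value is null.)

NULL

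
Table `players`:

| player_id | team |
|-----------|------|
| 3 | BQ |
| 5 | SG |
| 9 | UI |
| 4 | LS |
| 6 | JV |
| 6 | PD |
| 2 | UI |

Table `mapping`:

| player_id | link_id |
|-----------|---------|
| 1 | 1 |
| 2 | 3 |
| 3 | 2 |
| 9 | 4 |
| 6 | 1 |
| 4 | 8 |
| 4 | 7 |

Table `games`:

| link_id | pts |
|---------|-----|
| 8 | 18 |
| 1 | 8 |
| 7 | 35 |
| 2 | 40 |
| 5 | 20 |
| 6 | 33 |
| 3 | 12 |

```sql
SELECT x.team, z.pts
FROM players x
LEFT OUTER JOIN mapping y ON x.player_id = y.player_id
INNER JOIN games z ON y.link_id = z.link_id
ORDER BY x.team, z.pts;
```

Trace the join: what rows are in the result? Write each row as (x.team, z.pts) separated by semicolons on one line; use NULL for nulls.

(BQ, 40); (JV, 8); (LS, 18); (LS, 35); (PD, 8); (UI, 12)

Joins associate left-to-right: players LEFT JOIN mapping on player_id gives 8 intermediate row(s).
Then INNER JOIN `games z` on link_id: keep only rows whose y.link_id appears in z.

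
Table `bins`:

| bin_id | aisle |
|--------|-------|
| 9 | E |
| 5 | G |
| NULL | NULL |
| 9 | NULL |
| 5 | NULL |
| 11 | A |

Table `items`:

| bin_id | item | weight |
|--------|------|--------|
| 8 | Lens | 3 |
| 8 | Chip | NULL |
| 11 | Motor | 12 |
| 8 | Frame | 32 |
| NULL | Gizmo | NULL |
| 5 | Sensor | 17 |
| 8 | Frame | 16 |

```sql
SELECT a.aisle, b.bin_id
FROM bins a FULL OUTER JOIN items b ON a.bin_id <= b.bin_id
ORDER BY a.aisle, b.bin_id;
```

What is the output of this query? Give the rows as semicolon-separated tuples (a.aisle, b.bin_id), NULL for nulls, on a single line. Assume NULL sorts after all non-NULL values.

(A, 11); (E, 11); (G, 5); (G, 8); (G, 8); (G, 8); (G, 8); (G, 11); (NULL, 5); (NULL, 8); (NULL, 8); (NULL, 8); (NULL, 8); (NULL, 11); (NULL, 11); (NULL, NULL); (NULL, NULL)

FULL OUTER JOIN keeps every row from both sides; unmatched rows get NULL for the other side's columns.
Matching on a.bin_id <= b.bin_id. A NULL in a compared column never satisfies the condition.
- bin_id=9: 1 matching b row(s), so 1 row(s) emitted.
- bin_id=5: 6 matching b row(s), so 6 row(s) emitted.
- bin_id=NULL: no b row matches, row kept with b columns NULL.
- bin_id=9: 1 matching b row(s), so 1 row(s) emitted.
- bin_id=5: 6 matching b row(s), so 6 row(s) emitted.
- bin_id=11: 1 matching b row(s), so 1 row(s) emitted.
- plus 1 unmatched b row(s), each kept with NULL a columns.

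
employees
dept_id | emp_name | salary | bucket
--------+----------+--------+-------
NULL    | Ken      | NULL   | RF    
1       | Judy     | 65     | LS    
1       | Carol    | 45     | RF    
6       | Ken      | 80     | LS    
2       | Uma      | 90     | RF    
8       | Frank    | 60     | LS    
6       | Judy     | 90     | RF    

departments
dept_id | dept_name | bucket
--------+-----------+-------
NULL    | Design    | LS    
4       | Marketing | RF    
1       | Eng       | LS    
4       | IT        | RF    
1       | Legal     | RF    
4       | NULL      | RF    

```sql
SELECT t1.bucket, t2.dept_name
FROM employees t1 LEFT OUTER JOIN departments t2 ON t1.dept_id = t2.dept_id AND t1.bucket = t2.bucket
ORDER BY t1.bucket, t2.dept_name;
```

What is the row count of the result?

LEFT JOIN keeps every row from `employees`; unmatched rows get NULL for `departments`'s columns.
Matching on t1.dept_id = t2.dept_id AND t1.bucket = t2.bucket. A NULL in a compared column never satisfies the condition.
- t1[0] dept_id=NULL, bucket=RF → no match; kept with NULLs on the t2 side.
- t1[1] dept_id=1, bucket=LS → 1 match(es) in t2 → 1 row(s).
- t1[2] dept_id=1, bucket=RF → 1 match(es) in t2 → 1 row(s).
- t1[3] dept_id=6, bucket=LS → no match; kept with NULLs on the t2 side.
- t1[4] dept_id=2, bucket=RF → no match; kept with NULLs on the t2 side.
- t1[5] dept_id=8, bucket=LS → no match; kept with NULLs on the t2 side.
- t1[6] dept_id=6, bucket=RF → no match; kept with NULLs on the t2 side.
Total: 2 matched + 5 padded = 7 rows.

7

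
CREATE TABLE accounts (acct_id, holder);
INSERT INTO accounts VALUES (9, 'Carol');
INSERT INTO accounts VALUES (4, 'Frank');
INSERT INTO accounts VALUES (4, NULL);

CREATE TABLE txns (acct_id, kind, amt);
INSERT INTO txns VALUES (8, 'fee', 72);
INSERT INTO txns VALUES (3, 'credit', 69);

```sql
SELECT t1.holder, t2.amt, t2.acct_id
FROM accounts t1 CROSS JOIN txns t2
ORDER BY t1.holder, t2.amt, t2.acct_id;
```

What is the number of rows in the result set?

6

CROSS JOIN pairs every row of `accounts` with every row of `txns`: 3 × 2 = 6 rows.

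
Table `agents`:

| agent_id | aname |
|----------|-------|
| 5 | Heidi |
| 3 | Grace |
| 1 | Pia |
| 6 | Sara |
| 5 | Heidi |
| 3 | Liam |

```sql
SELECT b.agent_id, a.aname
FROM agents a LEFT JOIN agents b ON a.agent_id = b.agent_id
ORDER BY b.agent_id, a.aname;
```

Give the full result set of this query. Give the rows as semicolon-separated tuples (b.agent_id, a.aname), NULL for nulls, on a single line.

(1, Pia); (3, Grace); (3, Grace); (3, Liam); (3, Liam); (5, Heidi); (5, Heidi); (5, Heidi); (5, Heidi); (6, Sara)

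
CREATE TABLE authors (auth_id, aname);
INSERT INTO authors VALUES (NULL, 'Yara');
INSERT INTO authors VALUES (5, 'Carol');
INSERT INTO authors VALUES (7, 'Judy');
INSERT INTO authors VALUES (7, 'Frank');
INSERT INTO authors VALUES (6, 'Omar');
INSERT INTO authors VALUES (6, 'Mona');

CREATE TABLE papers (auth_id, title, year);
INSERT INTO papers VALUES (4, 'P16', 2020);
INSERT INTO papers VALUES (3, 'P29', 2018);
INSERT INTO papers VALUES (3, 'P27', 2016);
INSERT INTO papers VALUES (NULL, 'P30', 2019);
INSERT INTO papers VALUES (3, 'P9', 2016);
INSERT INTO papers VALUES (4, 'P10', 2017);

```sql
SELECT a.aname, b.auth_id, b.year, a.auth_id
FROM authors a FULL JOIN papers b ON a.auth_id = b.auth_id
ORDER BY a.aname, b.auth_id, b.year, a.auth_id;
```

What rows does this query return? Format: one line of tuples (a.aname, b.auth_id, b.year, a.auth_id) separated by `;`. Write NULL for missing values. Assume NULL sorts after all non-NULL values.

(Carol, NULL, NULL, 5); (Frank, NULL, NULL, 7); (Judy, NULL, NULL, 7); (Mona, NULL, NULL, 6); (Omar, NULL, NULL, 6); (Yara, NULL, NULL, NULL); (NULL, 3, 2016, NULL); (NULL, 3, 2016, NULL); (NULL, 3, 2018, NULL); (NULL, 4, 2017, NULL); (NULL, 4, 2020, NULL); (NULL, NULL, 2019, NULL)

FULL OUTER JOIN keeps every row from both sides; unmatched rows get NULL for the other side's columns.
Matching on a.auth_id = b.auth_id. A NULL in a compared column never satisfies the condition.
- a (auth_id=NULL) has no partner → padded with NULL.
- a (auth_id=5) has no partner → padded with NULL.
- a (auth_id=7) has no partner → padded with NULL.
- a (auth_id=7) has no partner → padded with NULL.
- a (auth_id=6) has no partner → padded with NULL.
- a (auth_id=6) has no partner → padded with NULL.
- 6 row(s) from b found no a partner → padded with NULL.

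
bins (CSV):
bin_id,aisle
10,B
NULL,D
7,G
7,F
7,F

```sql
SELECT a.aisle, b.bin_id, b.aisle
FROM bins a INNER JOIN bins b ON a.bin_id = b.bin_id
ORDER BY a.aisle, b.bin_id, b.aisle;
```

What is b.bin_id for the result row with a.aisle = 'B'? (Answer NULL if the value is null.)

10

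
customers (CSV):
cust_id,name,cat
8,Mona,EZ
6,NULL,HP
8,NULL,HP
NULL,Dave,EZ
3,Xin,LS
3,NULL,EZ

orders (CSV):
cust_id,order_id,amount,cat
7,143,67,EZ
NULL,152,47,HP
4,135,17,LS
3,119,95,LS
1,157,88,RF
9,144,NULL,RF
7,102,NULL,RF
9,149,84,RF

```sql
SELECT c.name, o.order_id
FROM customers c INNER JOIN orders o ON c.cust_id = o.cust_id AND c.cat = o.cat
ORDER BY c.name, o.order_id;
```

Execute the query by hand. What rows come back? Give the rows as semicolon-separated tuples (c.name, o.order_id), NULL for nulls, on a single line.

(Xin, 119)

INNER JOIN keeps only pairs where the ON condition holds.
Matching on c.cust_id = o.cust_id AND c.cat = o.cat. A NULL in a compared column never satisfies the condition.
Matched pairs: 1.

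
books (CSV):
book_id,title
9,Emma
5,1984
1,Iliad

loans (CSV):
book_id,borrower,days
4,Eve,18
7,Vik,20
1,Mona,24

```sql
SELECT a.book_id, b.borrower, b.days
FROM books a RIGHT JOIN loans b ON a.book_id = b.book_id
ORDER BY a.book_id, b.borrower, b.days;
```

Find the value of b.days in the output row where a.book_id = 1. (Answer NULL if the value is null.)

RIGHT JOIN keeps every row from `loans`; unmatched rows get NULL for `books`'s columns.
Matching on a.book_id = b.book_id.
- a[0] book_id=9 → no match.
- a[1] book_id=5 → no match.
- a[2] book_id=1 → 1 match(es) in b → 1 row(s).
- 2 b row(s) had no a match → kept, a columns NULL.

24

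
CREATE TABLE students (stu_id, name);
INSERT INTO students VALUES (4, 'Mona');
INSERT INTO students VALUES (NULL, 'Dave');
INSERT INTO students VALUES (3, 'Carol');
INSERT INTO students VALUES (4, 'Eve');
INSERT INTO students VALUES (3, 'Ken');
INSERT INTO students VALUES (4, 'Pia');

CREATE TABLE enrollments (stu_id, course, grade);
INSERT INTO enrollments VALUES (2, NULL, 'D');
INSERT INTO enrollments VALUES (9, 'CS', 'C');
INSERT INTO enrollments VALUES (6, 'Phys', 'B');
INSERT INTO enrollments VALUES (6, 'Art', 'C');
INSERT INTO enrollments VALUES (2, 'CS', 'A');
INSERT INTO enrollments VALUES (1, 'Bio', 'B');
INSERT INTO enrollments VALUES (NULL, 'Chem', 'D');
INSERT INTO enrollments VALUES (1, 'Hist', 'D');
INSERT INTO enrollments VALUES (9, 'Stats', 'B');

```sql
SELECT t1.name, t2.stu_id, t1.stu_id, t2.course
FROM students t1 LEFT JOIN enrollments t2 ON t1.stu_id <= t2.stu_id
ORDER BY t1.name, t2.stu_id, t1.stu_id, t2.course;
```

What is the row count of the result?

LEFT JOIN keeps every row from `students`; unmatched rows get NULL for `enrollments`'s columns.
Matching on t1.stu_id <= t2.stu_id. A NULL in a compared column never satisfies the condition.
- t1 row (stu_id=4): matches 4 t2 row(s) → 4 output row(s).
- t1 row (stu_id=NULL): no match → kept, t2 columns NULL.
- t1 row (stu_id=3): matches 4 t2 row(s) → 4 output row(s).
- t1 row (stu_id=4): matches 4 t2 row(s) → 4 output row(s).
- t1 row (stu_id=3): matches 4 t2 row(s) → 4 output row(s).
- t1 row (stu_id=4): matches 4 t2 row(s) → 4 output row(s).
Total: 20 matched + 1 padded = 21 rows.

21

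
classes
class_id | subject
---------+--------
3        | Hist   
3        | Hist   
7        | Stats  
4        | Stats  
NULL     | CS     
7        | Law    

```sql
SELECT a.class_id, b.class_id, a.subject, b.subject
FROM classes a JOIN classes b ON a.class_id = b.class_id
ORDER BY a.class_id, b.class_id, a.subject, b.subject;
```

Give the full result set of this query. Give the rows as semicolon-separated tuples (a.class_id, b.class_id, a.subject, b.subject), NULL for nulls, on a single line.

(3, 3, Hist, Hist); (3, 3, Hist, Hist); (3, 3, Hist, Hist); (3, 3, Hist, Hist); (4, 4, Stats, Stats); (7, 7, Law, Law); (7, 7, Law, Stats); (7, 7, Stats, Law); (7, 7, Stats, Stats)

INNER JOIN keeps only pairs where the ON condition holds.
Matching on a.class_id = b.class_id. A NULL in a compared column never satisfies the condition.
Matched pairs: 9.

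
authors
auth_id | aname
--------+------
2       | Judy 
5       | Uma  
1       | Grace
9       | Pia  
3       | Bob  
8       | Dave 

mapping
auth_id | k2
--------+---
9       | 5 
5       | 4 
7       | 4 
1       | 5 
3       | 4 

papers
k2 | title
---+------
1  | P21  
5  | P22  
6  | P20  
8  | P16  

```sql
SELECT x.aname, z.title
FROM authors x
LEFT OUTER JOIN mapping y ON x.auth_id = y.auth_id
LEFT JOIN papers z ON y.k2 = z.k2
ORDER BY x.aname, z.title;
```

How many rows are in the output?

Step 1 — x LEFT JOIN y on auth_id → 6 row(s).
Then LEFT JOIN `papers z` on k2: each of those 6 rows is kept; rows whose y.k2 has no match in z get NULL for z's columns.
Result: 6 row(s).

6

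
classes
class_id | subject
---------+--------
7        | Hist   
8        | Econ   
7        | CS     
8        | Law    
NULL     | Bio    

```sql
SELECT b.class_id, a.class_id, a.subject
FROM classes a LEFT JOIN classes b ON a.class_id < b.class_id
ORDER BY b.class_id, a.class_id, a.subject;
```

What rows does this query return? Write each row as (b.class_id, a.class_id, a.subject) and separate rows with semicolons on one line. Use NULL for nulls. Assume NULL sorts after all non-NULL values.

(8, 7, CS); (8, 7, CS); (8, 7, Hist); (8, 7, Hist); (NULL, 8, Econ); (NULL, 8, Law); (NULL, NULL, Bio)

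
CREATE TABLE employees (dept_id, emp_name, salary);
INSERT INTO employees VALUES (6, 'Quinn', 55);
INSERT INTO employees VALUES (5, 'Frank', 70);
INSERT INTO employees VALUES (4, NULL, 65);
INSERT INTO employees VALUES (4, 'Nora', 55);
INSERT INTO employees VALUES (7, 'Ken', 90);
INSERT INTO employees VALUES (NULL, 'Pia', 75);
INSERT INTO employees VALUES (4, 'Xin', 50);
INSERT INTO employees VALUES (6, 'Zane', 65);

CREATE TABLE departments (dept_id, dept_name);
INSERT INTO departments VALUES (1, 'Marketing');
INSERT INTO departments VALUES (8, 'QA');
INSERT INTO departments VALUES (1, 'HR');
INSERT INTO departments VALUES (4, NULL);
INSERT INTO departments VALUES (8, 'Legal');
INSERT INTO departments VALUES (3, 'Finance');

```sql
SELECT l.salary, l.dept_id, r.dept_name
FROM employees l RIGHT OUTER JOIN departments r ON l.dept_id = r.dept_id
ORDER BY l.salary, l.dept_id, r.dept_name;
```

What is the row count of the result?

RIGHT JOIN keeps every row from `departments`; unmatched rows get NULL for `employees`'s columns.
Matching on l.dept_id = r.dept_id. A NULL in a compared column never satisfies the condition.
- l row (dept_id=6): no match.
- l row (dept_id=5): no match.
- l row (dept_id=4): matches 1 r row(s) → 1 output row(s).
- l row (dept_id=4): matches 1 r row(s) → 1 output row(s).
- l row (dept_id=7): no match.
- l row (dept_id=NULL): no match.
- l row (dept_id=4): matches 1 r row(s) → 1 output row(s).
- l row (dept_id=6): no match.
- 5 row(s) from r found no l partner → padded with NULL.
Total: 3 matched + 5 padded = 8 rows.

8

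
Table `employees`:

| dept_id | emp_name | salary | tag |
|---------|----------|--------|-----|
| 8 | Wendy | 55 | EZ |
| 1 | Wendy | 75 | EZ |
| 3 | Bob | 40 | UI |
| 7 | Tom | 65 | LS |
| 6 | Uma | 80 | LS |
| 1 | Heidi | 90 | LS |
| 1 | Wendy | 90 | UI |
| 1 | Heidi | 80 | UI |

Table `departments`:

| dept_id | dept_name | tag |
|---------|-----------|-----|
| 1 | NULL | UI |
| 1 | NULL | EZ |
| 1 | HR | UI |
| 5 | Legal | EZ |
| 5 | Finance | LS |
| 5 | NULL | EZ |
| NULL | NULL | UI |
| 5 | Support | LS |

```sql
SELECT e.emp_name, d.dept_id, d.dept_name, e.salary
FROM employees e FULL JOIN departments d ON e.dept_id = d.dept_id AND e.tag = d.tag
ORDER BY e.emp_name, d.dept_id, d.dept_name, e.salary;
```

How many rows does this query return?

15

FULL OUTER JOIN keeps every row from both sides; unmatched rows get NULL for the other side's columns.
Matching on e.dept_id = d.dept_id AND e.tag = d.tag. A NULL in a compared column never satisfies the condition.
Matched pairs: 5; unmatched e rows kept: 5; unmatched d rows kept: 5.
Total: 5 matched + 10 padded = 15 rows.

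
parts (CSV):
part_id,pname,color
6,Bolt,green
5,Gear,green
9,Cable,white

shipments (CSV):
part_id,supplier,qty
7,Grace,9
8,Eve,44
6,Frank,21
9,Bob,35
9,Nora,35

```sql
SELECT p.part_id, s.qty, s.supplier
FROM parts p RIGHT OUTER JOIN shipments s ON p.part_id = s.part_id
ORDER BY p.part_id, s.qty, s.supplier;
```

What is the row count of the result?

RIGHT JOIN keeps every row from `shipments`; unmatched rows get NULL for `parts`'s columns.
Matching on p.part_id = s.part_id.
Matched pairs: 3; unmatched s rows kept: 2.
Total: 3 matched + 2 padded = 5 rows.

5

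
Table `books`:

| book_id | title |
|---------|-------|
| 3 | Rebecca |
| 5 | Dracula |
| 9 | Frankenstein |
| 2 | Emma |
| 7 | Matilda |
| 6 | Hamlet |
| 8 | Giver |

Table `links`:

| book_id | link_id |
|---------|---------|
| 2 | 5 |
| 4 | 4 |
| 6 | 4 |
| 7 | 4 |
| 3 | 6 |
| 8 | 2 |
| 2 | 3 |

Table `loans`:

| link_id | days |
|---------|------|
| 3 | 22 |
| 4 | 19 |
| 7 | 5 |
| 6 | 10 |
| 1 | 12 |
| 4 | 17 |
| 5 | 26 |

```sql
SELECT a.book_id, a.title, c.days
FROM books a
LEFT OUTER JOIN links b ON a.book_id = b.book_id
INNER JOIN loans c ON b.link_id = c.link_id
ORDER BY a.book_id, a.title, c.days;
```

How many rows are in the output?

7

Evaluate left to right. First `books a LEFT JOIN links b` on book_id: 8 row(s).
Then INNER JOIN `loans c` on link_id: keep only rows whose b.link_id appears in c.
Result: 7 row(s).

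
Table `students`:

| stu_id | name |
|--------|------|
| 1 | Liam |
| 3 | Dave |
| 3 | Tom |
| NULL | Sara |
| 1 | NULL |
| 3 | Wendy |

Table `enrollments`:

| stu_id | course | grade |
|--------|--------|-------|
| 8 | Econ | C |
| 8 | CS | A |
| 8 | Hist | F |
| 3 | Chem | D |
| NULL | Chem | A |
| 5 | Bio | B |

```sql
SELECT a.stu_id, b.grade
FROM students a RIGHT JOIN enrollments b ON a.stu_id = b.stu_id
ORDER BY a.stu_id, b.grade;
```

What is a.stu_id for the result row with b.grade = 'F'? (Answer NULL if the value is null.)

RIGHT JOIN keeps every row from `enrollments`; unmatched rows get NULL for `students`'s columns.
Matching on a.stu_id = b.stu_id. A NULL in a compared column never satisfies the condition.
Matched pairs: 3; unmatched b rows kept: 5.

NULL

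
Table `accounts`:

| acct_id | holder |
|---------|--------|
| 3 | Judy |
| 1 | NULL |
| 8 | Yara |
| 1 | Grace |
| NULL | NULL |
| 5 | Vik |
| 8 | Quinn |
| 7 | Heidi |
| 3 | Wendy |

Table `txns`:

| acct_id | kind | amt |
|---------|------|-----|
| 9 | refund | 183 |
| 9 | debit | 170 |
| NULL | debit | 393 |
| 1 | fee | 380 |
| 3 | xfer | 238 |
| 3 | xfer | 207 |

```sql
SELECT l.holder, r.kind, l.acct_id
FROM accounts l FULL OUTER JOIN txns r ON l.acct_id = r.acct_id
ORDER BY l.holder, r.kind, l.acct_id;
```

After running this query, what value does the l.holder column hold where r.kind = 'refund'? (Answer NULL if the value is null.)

FULL OUTER JOIN keeps every row from both sides; unmatched rows get NULL for the other side's columns.
Matching on l.acct_id = r.acct_id. A NULL in a compared column never satisfies the condition.
- acct_id=3: 2 matching r row(s), so 2 row(s) emitted.
- acct_id=1: 1 matching r row(s), so 1 row(s) emitted.
- acct_id=8: no r row matches, row kept with r columns NULL.
- acct_id=1: 1 matching r row(s), so 1 row(s) emitted.
- acct_id=NULL: no r row matches, row kept with r columns NULL.
- acct_id=5: no r row matches, row kept with r columns NULL.
- acct_id=8: no r row matches, row kept with r columns NULL.
- acct_id=7: no r row matches, row kept with r columns NULL.
- acct_id=3: 2 matching r row(s), so 2 row(s) emitted.
- plus 3 unmatched r row(s), each kept with NULL l columns.

NULL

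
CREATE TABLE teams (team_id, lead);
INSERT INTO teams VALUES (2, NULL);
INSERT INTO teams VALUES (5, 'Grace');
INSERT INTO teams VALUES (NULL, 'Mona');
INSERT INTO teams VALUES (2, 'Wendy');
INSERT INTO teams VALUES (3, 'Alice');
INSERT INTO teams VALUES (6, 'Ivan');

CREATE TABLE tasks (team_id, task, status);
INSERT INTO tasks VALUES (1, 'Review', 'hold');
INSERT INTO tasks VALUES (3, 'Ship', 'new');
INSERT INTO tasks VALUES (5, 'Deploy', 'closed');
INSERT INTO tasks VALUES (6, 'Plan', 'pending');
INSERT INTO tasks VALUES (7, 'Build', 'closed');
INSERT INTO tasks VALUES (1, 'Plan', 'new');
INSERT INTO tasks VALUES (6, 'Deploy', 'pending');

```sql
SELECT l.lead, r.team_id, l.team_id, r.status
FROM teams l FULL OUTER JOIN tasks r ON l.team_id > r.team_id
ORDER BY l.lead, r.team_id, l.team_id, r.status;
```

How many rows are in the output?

17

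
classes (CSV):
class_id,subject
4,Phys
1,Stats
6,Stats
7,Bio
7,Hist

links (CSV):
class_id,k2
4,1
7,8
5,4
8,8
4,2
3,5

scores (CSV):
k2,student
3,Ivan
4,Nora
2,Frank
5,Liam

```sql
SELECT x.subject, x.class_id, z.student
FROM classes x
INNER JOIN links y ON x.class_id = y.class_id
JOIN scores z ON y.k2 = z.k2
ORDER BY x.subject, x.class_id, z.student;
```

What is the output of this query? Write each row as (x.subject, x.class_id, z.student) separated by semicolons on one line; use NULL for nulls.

(Phys, 4, Frank)

Step 1 — x INNER JOIN y on class_id → 4 row(s).
Then INNER JOIN `scores z` on k2: keep only rows whose y.k2 appears in z.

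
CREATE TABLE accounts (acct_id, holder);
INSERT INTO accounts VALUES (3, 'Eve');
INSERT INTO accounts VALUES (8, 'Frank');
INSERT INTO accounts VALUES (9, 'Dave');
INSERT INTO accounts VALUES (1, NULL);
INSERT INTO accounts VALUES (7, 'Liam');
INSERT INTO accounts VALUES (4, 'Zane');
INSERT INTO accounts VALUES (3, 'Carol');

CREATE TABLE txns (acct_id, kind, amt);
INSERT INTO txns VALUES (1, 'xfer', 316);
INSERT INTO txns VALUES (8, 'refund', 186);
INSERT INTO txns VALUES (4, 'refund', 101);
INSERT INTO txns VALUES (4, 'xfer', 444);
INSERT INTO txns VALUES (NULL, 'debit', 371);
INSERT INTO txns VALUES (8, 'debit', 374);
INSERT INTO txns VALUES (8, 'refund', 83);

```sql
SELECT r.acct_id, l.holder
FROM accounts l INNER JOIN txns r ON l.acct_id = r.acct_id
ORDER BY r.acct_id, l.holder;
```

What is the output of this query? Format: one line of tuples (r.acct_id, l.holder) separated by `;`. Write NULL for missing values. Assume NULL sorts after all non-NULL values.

(1, NULL); (4, Zane); (4, Zane); (8, Frank); (8, Frank); (8, Frank)

INNER JOIN keeps only pairs where the ON condition holds.
Matching on l.acct_id = r.acct_id. A NULL in a compared column never satisfies the condition.
- l row (acct_id=3): no match → dropped.
- l row (acct_id=8): matches 3 r row(s) → 3 output row(s).
- l row (acct_id=9): no match → dropped.
- l row (acct_id=1): matches 1 r row(s) → 1 output row(s).
- l row (acct_id=7): no match → dropped.
- l row (acct_id=4): matches 2 r row(s) → 2 output row(s).
- l row (acct_id=3): no match → dropped.
After projecting and ordering:
r.acct_id | l.holder
1 | NULL
4 | Zane
4 | Zane
8 | Frank
8 | Frank
8 | Frank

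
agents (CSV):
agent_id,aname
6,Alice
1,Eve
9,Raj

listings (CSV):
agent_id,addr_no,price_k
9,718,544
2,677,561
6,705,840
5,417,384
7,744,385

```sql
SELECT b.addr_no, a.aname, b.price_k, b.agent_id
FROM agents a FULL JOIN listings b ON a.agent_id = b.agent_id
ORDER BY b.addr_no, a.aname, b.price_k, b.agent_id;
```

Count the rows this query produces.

6

FULL OUTER JOIN keeps every row from both sides; unmatched rows get NULL for the other side's columns.
Matching on a.agent_id = b.agent_id.
Matched pairs: 2; unmatched a rows kept: 1; unmatched b rows kept: 3.
Total: 2 matched + 4 padded = 6 rows.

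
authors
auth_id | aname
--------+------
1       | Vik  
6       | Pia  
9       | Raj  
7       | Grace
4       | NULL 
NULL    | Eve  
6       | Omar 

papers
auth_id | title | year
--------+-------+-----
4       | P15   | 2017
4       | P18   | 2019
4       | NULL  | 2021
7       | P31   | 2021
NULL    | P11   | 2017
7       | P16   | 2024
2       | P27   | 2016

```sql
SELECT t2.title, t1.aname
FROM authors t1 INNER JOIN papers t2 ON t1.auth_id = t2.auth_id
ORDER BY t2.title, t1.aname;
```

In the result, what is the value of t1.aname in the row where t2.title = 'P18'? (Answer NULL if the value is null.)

INNER JOIN keeps only pairs where the ON condition holds.
Matching on t1.auth_id = t2.auth_id. A NULL in a compared column never satisfies the condition.
- auth_id=1: no matching t2 row, dropped.
- auth_id=6: no matching t2 row, dropped.
- auth_id=9: no matching t2 row, dropped.
- auth_id=7: 2 matching t2 row(s), so 2 row(s) emitted.
- auth_id=4: 3 matching t2 row(s), so 3 row(s) emitted.
- auth_id=NULL: no matching t2 row, dropped.
- auth_id=6: no matching t2 row, dropped.

NULL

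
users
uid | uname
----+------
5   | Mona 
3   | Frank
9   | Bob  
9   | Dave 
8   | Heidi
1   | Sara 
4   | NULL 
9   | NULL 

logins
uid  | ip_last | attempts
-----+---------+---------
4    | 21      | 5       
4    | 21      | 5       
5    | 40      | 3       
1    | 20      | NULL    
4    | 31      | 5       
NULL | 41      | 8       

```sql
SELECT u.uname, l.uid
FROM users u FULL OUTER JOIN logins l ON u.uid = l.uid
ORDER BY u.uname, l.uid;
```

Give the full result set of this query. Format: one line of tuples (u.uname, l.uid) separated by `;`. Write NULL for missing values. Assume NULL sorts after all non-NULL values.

FULL OUTER JOIN keeps every row from both sides; unmatched rows get NULL for the other side's columns.
Matching on u.uid = l.uid. A NULL in a compared column never satisfies the condition.
- u (uid=5) pairs with 1 row(s) of l.
- u (uid=3) has no partner → padded with NULL.
- u (uid=9) has no partner → padded with NULL.
- u (uid=9) has no partner → padded with NULL.
- u (uid=8) has no partner → padded with NULL.
- u (uid=1) pairs with 1 row(s) of l.
- u (uid=4) pairs with 3 row(s) of l.
- u (uid=9) has no partner → padded with NULL.
- plus 1 unmatched l row(s), each kept with NULL u columns.

(Bob, NULL); (Dave, NULL); (Frank, NULL); (Heidi, NULL); (Mona, 5); (Sara, 1); (NULL, 4); (NULL, 4); (NULL, 4); (NULL, NULL); (NULL, NULL)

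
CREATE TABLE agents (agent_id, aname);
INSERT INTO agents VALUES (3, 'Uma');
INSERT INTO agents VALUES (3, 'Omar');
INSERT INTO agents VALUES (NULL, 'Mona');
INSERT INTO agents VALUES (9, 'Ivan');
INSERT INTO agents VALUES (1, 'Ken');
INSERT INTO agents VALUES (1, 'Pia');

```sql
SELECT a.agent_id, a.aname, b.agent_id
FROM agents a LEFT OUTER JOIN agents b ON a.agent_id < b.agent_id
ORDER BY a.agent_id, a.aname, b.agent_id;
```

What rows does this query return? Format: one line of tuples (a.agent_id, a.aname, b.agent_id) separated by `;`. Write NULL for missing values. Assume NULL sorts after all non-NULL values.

LEFT JOIN keeps every row from `agents a`; unmatched rows get NULL for `agents b`'s columns.
Matching on a.agent_id < b.agent_id. A NULL in a compared column never satisfies the condition.
- a row (agent_id=3): matches 1 b row(s) → 1 output row(s).
- a row (agent_id=3): matches 1 b row(s) → 1 output row(s).
- a row (agent_id=NULL): no match → kept, b columns NULL.
- a row (agent_id=9): no match → kept, b columns NULL.
- a row (agent_id=1): matches 3 b row(s) → 3 output row(s).
- a row (agent_id=1): matches 3 b row(s) → 3 output row(s).
After projecting and ordering:
a.agent_id | a.aname | b.agent_id
1 | Ken | 3
1 | Ken | 3
1 | Ken | 9
1 | Pia | 3
1 | Pia | 3
1 | Pia | 9
3 | Omar | 9
3 | Uma | 9
9 | Ivan | NULL
NULL | Mona | NULL

(1, Ken, 3); (1, Ken, 3); (1, Ken, 9); (1, Pia, 3); (1, Pia, 3); (1, Pia, 9); (3, Omar, 9); (3, Uma, 9); (9, Ivan, NULL); (NULL, Mona, NULL)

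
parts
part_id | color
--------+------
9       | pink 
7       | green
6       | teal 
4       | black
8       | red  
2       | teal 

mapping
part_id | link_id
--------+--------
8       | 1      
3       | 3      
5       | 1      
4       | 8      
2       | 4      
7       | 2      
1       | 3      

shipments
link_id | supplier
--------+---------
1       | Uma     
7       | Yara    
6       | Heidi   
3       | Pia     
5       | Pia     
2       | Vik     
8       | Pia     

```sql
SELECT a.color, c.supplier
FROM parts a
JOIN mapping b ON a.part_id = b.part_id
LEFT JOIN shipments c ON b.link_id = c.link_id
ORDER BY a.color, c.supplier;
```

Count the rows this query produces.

4

Joins associate left-to-right: parts INNER JOIN mapping on part_id gives 4 intermediate row(s).
Then LEFT JOIN `shipments c` on link_id: each of those 4 rows is kept; rows whose b.link_id has no match in c get NULL for c's columns.
Result: 4 row(s).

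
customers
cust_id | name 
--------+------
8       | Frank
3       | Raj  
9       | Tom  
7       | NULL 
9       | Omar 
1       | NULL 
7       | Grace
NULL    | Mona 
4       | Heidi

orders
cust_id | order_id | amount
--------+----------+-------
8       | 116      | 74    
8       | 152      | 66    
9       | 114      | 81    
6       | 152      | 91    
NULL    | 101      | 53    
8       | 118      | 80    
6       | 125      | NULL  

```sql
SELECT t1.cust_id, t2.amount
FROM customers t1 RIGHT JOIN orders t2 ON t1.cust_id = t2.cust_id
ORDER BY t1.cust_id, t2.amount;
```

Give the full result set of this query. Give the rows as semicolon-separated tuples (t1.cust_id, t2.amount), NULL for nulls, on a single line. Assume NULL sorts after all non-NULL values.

(8, 66); (8, 74); (8, 80); (9, 81); (9, 81); (NULL, 53); (NULL, 91); (NULL, NULL)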